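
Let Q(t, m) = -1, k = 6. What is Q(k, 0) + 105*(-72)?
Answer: -7561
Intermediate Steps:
Q(k, 0) + 105*(-72) = -1 + 105*(-72) = -1 - 7560 = -7561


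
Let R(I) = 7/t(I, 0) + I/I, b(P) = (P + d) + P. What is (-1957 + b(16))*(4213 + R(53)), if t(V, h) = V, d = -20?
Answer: -434413805/53 ≈ -8.1965e+6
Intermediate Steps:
b(P) = -20 + 2*P (b(P) = (P - 20) + P = (-20 + P) + P = -20 + 2*P)
R(I) = 1 + 7/I (R(I) = 7/I + I/I = 7/I + 1 = 1 + 7/I)
(-1957 + b(16))*(4213 + R(53)) = (-1957 + (-20 + 2*16))*(4213 + (7 + 53)/53) = (-1957 + (-20 + 32))*(4213 + (1/53)*60) = (-1957 + 12)*(4213 + 60/53) = -1945*223349/53 = -434413805/53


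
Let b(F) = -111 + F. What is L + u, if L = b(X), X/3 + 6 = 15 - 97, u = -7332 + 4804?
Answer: -2903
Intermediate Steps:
u = -2528
X = -264 (X = -18 + 3*(15 - 97) = -18 + 3*(-82) = -18 - 246 = -264)
L = -375 (L = -111 - 264 = -375)
L + u = -375 - 2528 = -2903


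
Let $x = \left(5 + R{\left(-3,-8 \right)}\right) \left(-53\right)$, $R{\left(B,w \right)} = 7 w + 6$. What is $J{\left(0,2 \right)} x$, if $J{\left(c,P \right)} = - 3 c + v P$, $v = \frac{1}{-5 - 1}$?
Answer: $-795$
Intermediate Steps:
$v = - \frac{1}{6}$ ($v = \frac{1}{-6} = - \frac{1}{6} \approx -0.16667$)
$J{\left(c,P \right)} = - 3 c - \frac{P}{6}$
$R{\left(B,w \right)} = 6 + 7 w$
$x = 2385$ ($x = \left(5 + \left(6 + 7 \left(-8\right)\right)\right) \left(-53\right) = \left(5 + \left(6 - 56\right)\right) \left(-53\right) = \left(5 - 50\right) \left(-53\right) = \left(-45\right) \left(-53\right) = 2385$)
$J{\left(0,2 \right)} x = \left(\left(-3\right) 0 - \frac{1}{3}\right) 2385 = \left(0 - \frac{1}{3}\right) 2385 = \left(- \frac{1}{3}\right) 2385 = -795$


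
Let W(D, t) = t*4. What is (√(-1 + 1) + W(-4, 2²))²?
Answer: 256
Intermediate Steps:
W(D, t) = 4*t
(√(-1 + 1) + W(-4, 2²))² = (√(-1 + 1) + 4*2²)² = (√0 + 4*4)² = (0 + 16)² = 16² = 256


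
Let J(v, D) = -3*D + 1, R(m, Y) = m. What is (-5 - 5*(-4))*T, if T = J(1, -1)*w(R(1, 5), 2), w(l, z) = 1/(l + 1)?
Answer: 30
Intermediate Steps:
w(l, z) = 1/(1 + l)
J(v, D) = 1 - 3*D
T = 2 (T = (1 - 3*(-1))/(1 + 1) = (1 + 3)/2 = 4*(½) = 2)
(-5 - 5*(-4))*T = (-5 - 5*(-4))*2 = (-5 + 20)*2 = 15*2 = 30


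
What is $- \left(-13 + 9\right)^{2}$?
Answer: $-16$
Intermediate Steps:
$- \left(-13 + 9\right)^{2} = - \left(-4\right)^{2} = \left(-1\right) 16 = -16$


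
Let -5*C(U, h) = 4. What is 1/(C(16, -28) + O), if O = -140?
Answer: -5/704 ≈ -0.0071023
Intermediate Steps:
C(U, h) = -4/5 (C(U, h) = -1/5*4 = -4/5)
1/(C(16, -28) + O) = 1/(-4/5 - 140) = 1/(-704/5) = -5/704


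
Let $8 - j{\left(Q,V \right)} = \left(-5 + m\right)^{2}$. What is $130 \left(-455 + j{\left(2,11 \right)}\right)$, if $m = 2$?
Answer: $-59280$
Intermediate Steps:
$j{\left(Q,V \right)} = -1$ ($j{\left(Q,V \right)} = 8 - \left(-5 + 2\right)^{2} = 8 - \left(-3\right)^{2} = 8 - 9 = -1$)
$130 \left(-455 + j{\left(2,11 \right)}\right) = 130 \left(-455 - 1\right) = 130 \left(-456\right) = -59280$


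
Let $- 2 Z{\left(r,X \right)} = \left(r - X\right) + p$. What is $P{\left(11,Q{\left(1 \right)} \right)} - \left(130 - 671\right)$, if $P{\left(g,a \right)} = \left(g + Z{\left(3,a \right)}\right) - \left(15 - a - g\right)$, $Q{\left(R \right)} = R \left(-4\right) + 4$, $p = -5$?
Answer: $549$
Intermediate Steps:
$Z{\left(r,X \right)} = \frac{5}{2} + \frac{X}{2} - \frac{r}{2}$ ($Z{\left(r,X \right)} = - \frac{\left(r - X\right) - 5}{2} = - \frac{-5 + r - X}{2} = \frac{5}{2} + \frac{X}{2} - \frac{r}{2}$)
$Q{\left(R \right)} = 4 - 4 R$ ($Q{\left(R \right)} = - 4 R + 4 = 4 - 4 R$)
$P{\left(g,a \right)} = -14 + 2 g + \frac{3 a}{2}$ ($P{\left(g,a \right)} = \left(g + \left(\frac{5}{2} + \frac{a}{2} - \frac{3}{2}\right)\right) - \left(15 - a - g\right) = \left(g + \left(1 + \frac{a}{2}\right)\right) + \left(-15 + a + g\right) = \left(1 + g + \frac{a}{2}\right) + \left(-15 + a + g\right) = -14 + 2 g + \frac{3 a}{2}$)
$P{\left(11,Q{\left(1 \right)} \right)} - \left(130 - 671\right) = \left(-14 + 2 \cdot 11 + \frac{3 \left(4 - 4\right)}{2}\right) - \left(130 - 671\right) = \left(-14 + 22 + \frac{3 \left(4 - 4\right)}{2}\right) - -541 = \left(-14 + 22 + \frac{3}{2} \cdot 0\right) + 541 = \left(-14 + 22 + 0\right) + 541 = 8 + 541 = 549$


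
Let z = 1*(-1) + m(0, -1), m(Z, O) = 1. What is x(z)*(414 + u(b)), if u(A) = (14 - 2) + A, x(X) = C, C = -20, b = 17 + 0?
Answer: -8860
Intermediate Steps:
b = 17
z = 0 (z = 1*(-1) + 1 = -1 + 1 = 0)
x(X) = -20
u(A) = 12 + A
x(z)*(414 + u(b)) = -20*(414 + (12 + 17)) = -20*(414 + 29) = -20*443 = -8860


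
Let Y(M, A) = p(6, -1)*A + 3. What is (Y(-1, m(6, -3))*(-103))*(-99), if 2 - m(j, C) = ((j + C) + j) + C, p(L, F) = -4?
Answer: 193743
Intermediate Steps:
m(j, C) = 2 - 2*C - 2*j (m(j, C) = 2 - (((j + C) + j) + C) = 2 - (((C + j) + j) + C) = 2 - ((C + 2*j) + C) = 2 - (2*C + 2*j) = 2 + (-2*C - 2*j) = 2 - 2*C - 2*j)
Y(M, A) = 3 - 4*A (Y(M, A) = -4*A + 3 = 3 - 4*A)
(Y(-1, m(6, -3))*(-103))*(-99) = ((3 - 4*(2 - 2*(-3) - 2*6))*(-103))*(-99) = ((3 - 4*(2 + 6 - 12))*(-103))*(-99) = ((3 - 4*(-4))*(-103))*(-99) = ((3 + 16)*(-103))*(-99) = (19*(-103))*(-99) = -1957*(-99) = 193743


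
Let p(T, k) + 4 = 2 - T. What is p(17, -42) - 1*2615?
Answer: -2634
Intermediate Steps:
p(T, k) = -2 - T (p(T, k) = -4 + (2 - T) = -2 - T)
p(17, -42) - 1*2615 = (-2 - 1*17) - 1*2615 = (-2 - 17) - 2615 = -19 - 2615 = -2634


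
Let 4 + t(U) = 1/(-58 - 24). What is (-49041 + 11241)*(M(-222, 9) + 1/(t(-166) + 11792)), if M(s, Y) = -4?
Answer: 9743272560/64441 ≈ 1.5120e+5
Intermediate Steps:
t(U) = -329/82 (t(U) = -4 + 1/(-58 - 24) = -4 + 1/(-82) = -4 - 1/82 = -329/82)
(-49041 + 11241)*(M(-222, 9) + 1/(t(-166) + 11792)) = (-49041 + 11241)*(-4 + 1/(-329/82 + 11792)) = -37800*(-4 + 1/(966615/82)) = -37800*(-4 + 82/966615) = -37800*(-3866378/966615) = 9743272560/64441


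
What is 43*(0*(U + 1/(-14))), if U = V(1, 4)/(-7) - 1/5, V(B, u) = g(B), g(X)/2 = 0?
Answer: 0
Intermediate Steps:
g(X) = 0 (g(X) = 2*0 = 0)
V(B, u) = 0
U = -⅕ (U = 0/(-7) - 1/5 = 0*(-⅐) - 1*⅕ = 0 - ⅕ = -⅕ ≈ -0.20000)
43*(0*(U + 1/(-14))) = 43*(0*(-⅕ + 1/(-14))) = 43*(0*(-⅕ - 1/14)) = 43*(0*(-19/70)) = 43*0 = 0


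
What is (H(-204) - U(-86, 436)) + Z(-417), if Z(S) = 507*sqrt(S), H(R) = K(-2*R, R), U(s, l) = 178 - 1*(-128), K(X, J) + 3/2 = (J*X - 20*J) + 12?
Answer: -158895/2 + 507*I*sqrt(417) ≈ -79448.0 + 10353.0*I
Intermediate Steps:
K(X, J) = 21/2 - 20*J + J*X (K(X, J) = -3/2 + ((J*X - 20*J) + 12) = -3/2 + ((-20*J + J*X) + 12) = -3/2 + (12 - 20*J + J*X) = 21/2 - 20*J + J*X)
U(s, l) = 306 (U(s, l) = 178 + 128 = 306)
H(R) = 21/2 - 20*R - 2*R**2 (H(R) = 21/2 - 20*R + R*(-2*R) = 21/2 - 20*R - 2*R**2)
(H(-204) - U(-86, 436)) + Z(-417) = ((21/2 - 20*(-204) - 2*(-204)**2) - 1*306) + 507*sqrt(-417) = ((21/2 + 4080 - 2*41616) - 306) + 507*(I*sqrt(417)) = ((21/2 + 4080 - 83232) - 306) + 507*I*sqrt(417) = (-158283/2 - 306) + 507*I*sqrt(417) = -158895/2 + 507*I*sqrt(417)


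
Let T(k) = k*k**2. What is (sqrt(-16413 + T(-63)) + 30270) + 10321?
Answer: 40591 + 2*I*sqrt(66615) ≈ 40591.0 + 516.2*I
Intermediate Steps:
T(k) = k**3
(sqrt(-16413 + T(-63)) + 30270) + 10321 = (sqrt(-16413 + (-63)**3) + 30270) + 10321 = (sqrt(-16413 - 250047) + 30270) + 10321 = (sqrt(-266460) + 30270) + 10321 = (2*I*sqrt(66615) + 30270) + 10321 = (30270 + 2*I*sqrt(66615)) + 10321 = 40591 + 2*I*sqrt(66615)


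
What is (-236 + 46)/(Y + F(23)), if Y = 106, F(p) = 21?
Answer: -190/127 ≈ -1.4961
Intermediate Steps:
(-236 + 46)/(Y + F(23)) = (-236 + 46)/(106 + 21) = -190/127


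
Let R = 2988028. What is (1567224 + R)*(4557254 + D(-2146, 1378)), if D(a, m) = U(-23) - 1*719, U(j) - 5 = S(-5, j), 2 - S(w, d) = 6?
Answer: 20756169727072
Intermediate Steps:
S(w, d) = -4 (S(w, d) = 2 - 1*6 = 2 - 6 = -4)
U(j) = 1 (U(j) = 5 - 4 = 1)
D(a, m) = -718 (D(a, m) = 1 - 1*719 = 1 - 719 = -718)
(1567224 + R)*(4557254 + D(-2146, 1378)) = (1567224 + 2988028)*(4557254 - 718) = 4555252*4556536 = 20756169727072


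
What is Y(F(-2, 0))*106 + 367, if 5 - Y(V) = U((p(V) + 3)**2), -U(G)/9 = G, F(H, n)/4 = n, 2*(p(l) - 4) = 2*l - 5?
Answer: 40431/2 ≈ 20216.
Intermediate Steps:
p(l) = 3/2 + l (p(l) = 4 + (2*l - 5)/2 = 4 + (-5 + 2*l)/2 = 4 + (-5/2 + l) = 3/2 + l)
F(H, n) = 4*n
U(G) = -9*G
Y(V) = 5 + 9*(9/2 + V)**2 (Y(V) = 5 - (-9)*((3/2 + V) + 3)**2 = 5 - (-9)*(9/2 + V)**2 = 5 + 9*(9/2 + V)**2)
Y(F(-2, 0))*106 + 367 = (5 + 9*(9 + 2*(4*0))**2/4)*106 + 367 = (5 + 9*(9 + 2*0)**2/4)*106 + 367 = (5 + 9*(9 + 0)**2/4)*106 + 367 = (5 + (9/4)*9**2)*106 + 367 = (5 + (9/4)*81)*106 + 367 = (5 + 729/4)*106 + 367 = (749/4)*106 + 367 = 39697/2 + 367 = 40431/2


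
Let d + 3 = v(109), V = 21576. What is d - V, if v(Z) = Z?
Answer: -21470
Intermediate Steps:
d = 106 (d = -3 + 109 = 106)
d - V = 106 - 1*21576 = 106 - 21576 = -21470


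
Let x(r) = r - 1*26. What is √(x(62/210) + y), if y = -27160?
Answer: I*√299722395/105 ≈ 164.88*I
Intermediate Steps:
x(r) = -26 + r (x(r) = r - 26 = -26 + r)
√(x(62/210) + y) = √((-26 + 62/210) - 27160) = √((-26 + 62*(1/210)) - 27160) = √((-26 + 31/105) - 27160) = √(-2699/105 - 27160) = √(-2854499/105) = I*√299722395/105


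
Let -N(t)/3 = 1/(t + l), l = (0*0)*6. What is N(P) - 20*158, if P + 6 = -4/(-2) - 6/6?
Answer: -15797/5 ≈ -3159.4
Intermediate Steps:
l = 0 (l = 0*6 = 0)
P = -5 (P = -6 + (-4/(-2) - 6/6) = -6 + (-4*(-1/2) - 6*1/6) = -6 + (2 - 1) = -6 + 1 = -5)
N(t) = -3/t (N(t) = -3/(t + 0) = -3/t)
N(P) - 20*158 = -3/(-5) - 20*158 = -3*(-1/5) - 3160 = 3/5 - 3160 = -15797/5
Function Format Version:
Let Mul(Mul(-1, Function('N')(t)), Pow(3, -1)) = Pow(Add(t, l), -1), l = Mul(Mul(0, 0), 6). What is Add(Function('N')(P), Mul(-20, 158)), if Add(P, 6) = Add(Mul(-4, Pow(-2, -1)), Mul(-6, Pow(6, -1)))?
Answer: Rational(-15797, 5) ≈ -3159.4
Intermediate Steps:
l = 0 (l = Mul(0, 6) = 0)
P = -5 (P = Add(-6, Add(Mul(-4, Pow(-2, -1)), Mul(-6, Pow(6, -1)))) = Add(-6, Add(Mul(-4, Rational(-1, 2)), Mul(-6, Rational(1, 6)))) = Add(-6, Add(2, -1)) = Add(-6, 1) = -5)
Function('N')(t) = Mul(-3, Pow(t, -1)) (Function('N')(t) = Mul(-3, Pow(Add(t, 0), -1)) = Mul(-3, Pow(t, -1)))
Add(Function('N')(P), Mul(-20, 158)) = Add(Mul(-3, Pow(-5, -1)), Mul(-20, 158)) = Add(Mul(-3, Rational(-1, 5)), -3160) = Add(Rational(3, 5), -3160) = Rational(-15797, 5)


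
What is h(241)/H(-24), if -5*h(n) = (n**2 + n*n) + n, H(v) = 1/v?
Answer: 2793672/5 ≈ 5.5873e+5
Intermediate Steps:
h(n) = -2*n**2/5 - n/5 (h(n) = -((n**2 + n*n) + n)/5 = -((n**2 + n**2) + n)/5 = -(2*n**2 + n)/5 = -(n + 2*n**2)/5 = -2*n**2/5 - n/5)
h(241)/H(-24) = (-1/5*241*(1 + 2*241))/(1/(-24)) = (-1/5*241*(1 + 482))/(-1/24) = -1/5*241*483*(-24) = -116403/5*(-24) = 2793672/5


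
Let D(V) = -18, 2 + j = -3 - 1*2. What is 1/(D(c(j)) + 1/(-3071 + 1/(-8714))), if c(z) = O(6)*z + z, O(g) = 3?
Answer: -26760695/481701224 ≈ -0.055555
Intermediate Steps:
j = -7 (j = -2 + (-3 - 1*2) = -2 + (-3 - 2) = -2 - 5 = -7)
c(z) = 4*z (c(z) = 3*z + z = 4*z)
1/(D(c(j)) + 1/(-3071 + 1/(-8714))) = 1/(-18 + 1/(-3071 + 1/(-8714))) = 1/(-18 + 1/(-3071 - 1/8714)) = 1/(-18 + 1/(-26760695/8714)) = 1/(-18 - 8714/26760695) = 1/(-481701224/26760695) = -26760695/481701224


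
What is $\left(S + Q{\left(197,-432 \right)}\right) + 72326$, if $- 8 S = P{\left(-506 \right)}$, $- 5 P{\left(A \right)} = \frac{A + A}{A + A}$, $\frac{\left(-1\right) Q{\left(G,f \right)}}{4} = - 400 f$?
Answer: $- \frac{24754959}{40} \approx -6.1887 \cdot 10^{5}$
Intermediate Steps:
$Q{\left(G,f \right)} = 1600 f$ ($Q{\left(G,f \right)} = - 4 \left(- 400 f\right) = 1600 f$)
$P{\left(A \right)} = - \frac{1}{5}$ ($P{\left(A \right)} = - \frac{\left(A + A\right) \frac{1}{A + A}}{5} = - \frac{2 A \frac{1}{2 A}}{5} = \left(- \frac{1}{5}\right) 1 = - \frac{1}{5}$)
$S = \frac{1}{40}$ ($S = \left(- \frac{1}{8}\right) \left(- \frac{1}{5}\right) = \frac{1}{40} \approx 0.025$)
$\left(S + Q{\left(197,-432 \right)}\right) + 72326 = \left(\frac{1}{40} + 1600 \left(-432\right)\right) + 72326 = \left(\frac{1}{40} - 691200\right) + 72326 = - \frac{27647999}{40} + 72326 = - \frac{24754959}{40}$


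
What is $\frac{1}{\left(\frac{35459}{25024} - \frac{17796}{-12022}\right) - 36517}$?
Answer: $- \frac{150419264}{5492424455887} \approx -2.7387 \cdot 10^{-5}$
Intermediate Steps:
$\frac{1}{\left(\frac{35459}{25024} - \frac{17796}{-12022}\right) - 36517} = \frac{1}{\left(35459 \cdot \frac{1}{25024} - - \frac{8898}{6011}\right) - 36517} = \frac{1}{\left(\frac{35459}{25024} + \frac{8898}{6011}\right) - 36517} = \frac{1}{\frac{435807601}{150419264} - 36517} = \frac{1}{- \frac{5492424455887}{150419264}} = - \frac{150419264}{5492424455887}$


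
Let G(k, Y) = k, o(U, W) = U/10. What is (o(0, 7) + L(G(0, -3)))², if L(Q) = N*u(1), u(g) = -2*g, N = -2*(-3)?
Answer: 144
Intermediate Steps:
o(U, W) = U/10 (o(U, W) = U*(⅒) = U/10)
N = 6
L(Q) = -12 (L(Q) = 6*(-2*1) = 6*(-2) = -12)
(o(0, 7) + L(G(0, -3)))² = ((⅒)*0 - 12)² = (0 - 12)² = (-12)² = 144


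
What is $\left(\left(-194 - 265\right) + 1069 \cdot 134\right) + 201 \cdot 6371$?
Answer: $1423358$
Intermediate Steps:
$\left(\left(-194 - 265\right) + 1069 \cdot 134\right) + 201 \cdot 6371 = \left(-459 + 143246\right) + 1280571 = 142787 + 1280571 = 1423358$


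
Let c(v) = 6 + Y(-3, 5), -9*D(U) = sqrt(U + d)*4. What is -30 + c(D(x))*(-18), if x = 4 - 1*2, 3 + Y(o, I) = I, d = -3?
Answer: -174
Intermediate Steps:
Y(o, I) = -3 + I
x = 2 (x = 4 - 2 = 2)
D(U) = -4*sqrt(-3 + U)/9 (D(U) = -sqrt(U - 3)*4/9 = -sqrt(-3 + U)*4/9 = -4*sqrt(-3 + U)/9)
c(v) = 8 (c(v) = 6 + (-3 + 5) = 6 + 2 = 8)
-30 + c(D(x))*(-18) = -30 + 8*(-18) = -30 - 144 = -174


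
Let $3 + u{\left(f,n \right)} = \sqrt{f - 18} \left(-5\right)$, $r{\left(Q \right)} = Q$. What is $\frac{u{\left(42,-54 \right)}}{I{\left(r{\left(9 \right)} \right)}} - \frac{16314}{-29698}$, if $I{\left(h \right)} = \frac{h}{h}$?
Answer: $- \frac{36390}{14849} - 10 \sqrt{6} \approx -26.946$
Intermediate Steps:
$I{\left(h \right)} = 1$
$u{\left(f,n \right)} = -3 - 5 \sqrt{-18 + f}$ ($u{\left(f,n \right)} = -3 + \sqrt{f - 18} \left(-5\right) = -3 + \sqrt{-18 + f} \left(-5\right) = -3 - 5 \sqrt{-18 + f}$)
$\frac{u{\left(42,-54 \right)}}{I{\left(r{\left(9 \right)} \right)}} - \frac{16314}{-29698} = \frac{-3 - 5 \sqrt{-18 + 42}}{1} - \frac{16314}{-29698} = \left(-3 - 5 \sqrt{24}\right) 1 - - \frac{8157}{14849} = \left(-3 - 5 \cdot 2 \sqrt{6}\right) 1 + \frac{8157}{14849} = \left(-3 - 10 \sqrt{6}\right) 1 + \frac{8157}{14849} = \left(-3 - 10 \sqrt{6}\right) + \frac{8157}{14849} = - \frac{36390}{14849} - 10 \sqrt{6}$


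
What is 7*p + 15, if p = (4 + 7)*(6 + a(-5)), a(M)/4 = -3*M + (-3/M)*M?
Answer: 4173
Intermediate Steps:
a(M) = -12 - 12*M (a(M) = 4*(-3*M + (-3/M)*M) = 4*(-3*M - 3) = 4*(-3 - 3*M) = -12 - 12*M)
p = 594 (p = (4 + 7)*(6 + (-12 - 12*(-5))) = 11*(6 + (-12 + 60)) = 11*(6 + 48) = 11*54 = 594)
7*p + 15 = 7*594 + 15 = 4158 + 15 = 4173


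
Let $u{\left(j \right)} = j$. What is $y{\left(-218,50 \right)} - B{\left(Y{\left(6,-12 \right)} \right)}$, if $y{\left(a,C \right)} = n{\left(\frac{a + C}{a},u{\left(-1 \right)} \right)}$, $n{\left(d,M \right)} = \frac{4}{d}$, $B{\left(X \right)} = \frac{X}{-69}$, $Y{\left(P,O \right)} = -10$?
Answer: $\frac{2437}{483} \approx 5.0455$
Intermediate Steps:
$B{\left(X \right)} = - \frac{X}{69}$ ($B{\left(X \right)} = X \left(- \frac{1}{69}\right) = - \frac{X}{69}$)
$y{\left(a,C \right)} = \frac{4 a}{C + a}$ ($y{\left(a,C \right)} = \frac{4}{\left(a + C\right) \frac{1}{a}} = \frac{4}{\left(C + a\right) \frac{1}{a}} = \frac{4}{\frac{1}{a} \left(C + a\right)} = 4 \frac{a}{C + a} = \frac{4 a}{C + a}$)
$y{\left(-218,50 \right)} - B{\left(Y{\left(6,-12 \right)} \right)} = 4 \left(-218\right) \frac{1}{50 - 218} - \left(- \frac{1}{69}\right) \left(-10\right) = 4 \left(-218\right) \frac{1}{-168} - \frac{10}{69} = 4 \left(-218\right) \left(- \frac{1}{168}\right) - \frac{10}{69} = \frac{109}{21} - \frac{10}{69} = \frac{2437}{483}$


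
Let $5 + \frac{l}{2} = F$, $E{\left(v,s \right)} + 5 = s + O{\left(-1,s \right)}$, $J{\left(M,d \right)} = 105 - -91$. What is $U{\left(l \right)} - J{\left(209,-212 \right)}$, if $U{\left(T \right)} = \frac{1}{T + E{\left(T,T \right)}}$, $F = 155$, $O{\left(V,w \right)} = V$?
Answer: $- \frac{116423}{594} \approx -196.0$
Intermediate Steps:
$J{\left(M,d \right)} = 196$ ($J{\left(M,d \right)} = 105 + 91 = 196$)
$E{\left(v,s \right)} = -6 + s$ ($E{\left(v,s \right)} = -5 + \left(s - 1\right) = -5 + \left(-1 + s\right) = -6 + s$)
$l = 300$ ($l = -10 + 2 \cdot 155 = -10 + 310 = 300$)
$U{\left(T \right)} = \frac{1}{-6 + 2 T}$ ($U{\left(T \right)} = \frac{1}{T + \left(-6 + T\right)} = \frac{1}{-6 + 2 T}$)
$U{\left(l \right)} - J{\left(209,-212 \right)} = \frac{1}{2 \left(-3 + 300\right)} - 196 = \frac{1}{2 \cdot 297} - 196 = \frac{1}{2} \cdot \frac{1}{297} - 196 = \frac{1}{594} - 196 = - \frac{116423}{594}$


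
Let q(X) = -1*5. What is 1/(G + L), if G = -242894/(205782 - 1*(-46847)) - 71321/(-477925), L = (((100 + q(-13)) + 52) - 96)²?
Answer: 120737714825/313940728897784 ≈ 0.00038459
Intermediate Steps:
q(X) = -5
L = 2601 (L = (((100 - 5) + 52) - 96)² = ((95 + 52) - 96)² = (147 - 96)² = 51² = 2601)
G = -98067362041/120737714825 (G = -242894/(205782 + 46847) - 71321*(-1/477925) = -242894/252629 + 71321/477925 = -98067362041/120737714825 ≈ -0.81223)
1/(G + L) = 1/(-98067362041/120737714825 + 2601) = 1/(313940728897784/120737714825) = 120737714825/313940728897784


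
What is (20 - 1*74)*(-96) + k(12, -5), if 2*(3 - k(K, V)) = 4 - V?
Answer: 10365/2 ≈ 5182.5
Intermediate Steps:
k(K, V) = 1 + V/2 (k(K, V) = 3 - (4 - V)/2 = 3 + (-2 + V/2) = 1 + V/2)
(20 - 1*74)*(-96) + k(12, -5) = (20 - 1*74)*(-96) + (1 + (½)*(-5)) = (20 - 74)*(-96) + (1 - 5/2) = -54*(-96) - 3/2 = 5184 - 3/2 = 10365/2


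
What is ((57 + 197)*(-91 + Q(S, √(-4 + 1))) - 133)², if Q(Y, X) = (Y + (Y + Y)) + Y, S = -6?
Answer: 861011649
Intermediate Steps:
Q(Y, X) = 4*Y (Q(Y, X) = (Y + 2*Y) + Y = 3*Y + Y = 4*Y)
((57 + 197)*(-91 + Q(S, √(-4 + 1))) - 133)² = ((57 + 197)*(-91 + 4*(-6)) - 133)² = (254*(-91 - 24) - 133)² = (254*(-115) - 133)² = (-29210 - 133)² = (-29343)² = 861011649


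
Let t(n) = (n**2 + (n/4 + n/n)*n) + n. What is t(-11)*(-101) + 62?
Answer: -51969/4 ≈ -12992.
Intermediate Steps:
t(n) = n + n**2 + n*(1 + n/4) (t(n) = (n**2 + (n*(1/4) + 1)*n) + n = (n**2 + (n/4 + 1)*n) + n = (n**2 + (1 + n/4)*n) + n = (n**2 + n*(1 + n/4)) + n = n + n**2 + n*(1 + n/4))
t(-11)*(-101) + 62 = ((1/4)*(-11)*(8 + 5*(-11)))*(-101) + 62 = ((1/4)*(-11)*(8 - 55))*(-101) + 62 = ((1/4)*(-11)*(-47))*(-101) + 62 = (517/4)*(-101) + 62 = -52217/4 + 62 = -51969/4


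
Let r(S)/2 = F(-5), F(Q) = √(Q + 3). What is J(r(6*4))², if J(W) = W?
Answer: -8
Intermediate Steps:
F(Q) = √(3 + Q)
r(S) = 2*I*√2 (r(S) = 2*√(3 - 5) = 2*√(-2) = 2*(I*√2) = 2*I*√2)
J(r(6*4))² = (2*I*√2)² = -8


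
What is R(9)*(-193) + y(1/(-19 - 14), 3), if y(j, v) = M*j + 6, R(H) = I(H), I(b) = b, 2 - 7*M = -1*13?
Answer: -133292/77 ≈ -1731.1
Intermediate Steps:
M = 15/7 (M = 2/7 - (-1)*13/7 = 2/7 - 1/7*(-13) = 2/7 + 13/7 = 15/7 ≈ 2.1429)
R(H) = H
y(j, v) = 6 + 15*j/7 (y(j, v) = 15*j/7 + 6 = 6 + 15*j/7)
R(9)*(-193) + y(1/(-19 - 14), 3) = 9*(-193) + (6 + 15/(7*(-19 - 14))) = -1737 + (6 + (15/7)/(-33)) = -1737 + (6 + (15/7)*(-1/33)) = -1737 + (6 - 5/77) = -1737 + 457/77 = -133292/77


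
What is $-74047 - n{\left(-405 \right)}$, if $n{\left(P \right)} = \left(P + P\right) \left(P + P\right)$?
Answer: $-730147$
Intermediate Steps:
$n{\left(P \right)} = 4 P^{2}$ ($n{\left(P \right)} = 2 P 2 P = 4 P^{2}$)
$-74047 - n{\left(-405 \right)} = -74047 - 4 \left(-405\right)^{2} = -74047 - 4 \cdot 164025 = -74047 - 656100 = -730147$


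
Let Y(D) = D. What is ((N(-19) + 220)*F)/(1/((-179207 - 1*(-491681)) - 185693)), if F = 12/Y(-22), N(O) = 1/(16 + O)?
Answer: -167097358/11 ≈ -1.5191e+7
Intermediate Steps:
F = -6/11 (F = 12/(-22) = 12*(-1/22) = -6/11 ≈ -0.54545)
((N(-19) + 220)*F)/(1/((-179207 - 1*(-491681)) - 185693)) = ((1/(16 - 19) + 220)*(-6/11))/(1/((-179207 - 1*(-491681)) - 185693)) = ((1/(-3) + 220)*(-6/11))/(1/((-179207 + 491681) - 185693)) = ((-⅓ + 220)*(-6/11))/(1/(312474 - 185693)) = ((659/3)*(-6/11))/(1/126781) = -1318/(11*1/126781) = -1318/11*126781 = -167097358/11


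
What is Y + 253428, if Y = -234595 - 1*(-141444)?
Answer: 160277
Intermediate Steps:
Y = -93151 (Y = -234595 + 141444 = -93151)
Y + 253428 = -93151 + 253428 = 160277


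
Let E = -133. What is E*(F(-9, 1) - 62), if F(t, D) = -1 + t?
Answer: 9576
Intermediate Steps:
E*(F(-9, 1) - 62) = -133*((-1 - 9) - 62) = -133*(-10 - 62) = -133*(-72) = 9576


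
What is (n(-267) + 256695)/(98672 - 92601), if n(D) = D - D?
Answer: 256695/6071 ≈ 42.282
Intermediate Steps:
n(D) = 0
(n(-267) + 256695)/(98672 - 92601) = (0 + 256695)/(98672 - 92601) = 256695/6071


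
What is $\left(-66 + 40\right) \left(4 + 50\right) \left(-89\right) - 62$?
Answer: $124894$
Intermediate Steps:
$\left(-66 + 40\right) \left(4 + 50\right) \left(-89\right) - 62 = \left(-26\right) 54 \left(-89\right) - 62 = \left(-1404\right) \left(-89\right) - 62 = 124956 - 62 = 124894$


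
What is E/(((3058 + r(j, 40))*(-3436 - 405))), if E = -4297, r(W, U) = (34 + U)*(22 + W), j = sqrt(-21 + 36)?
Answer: 3355957/14004577916 - 158989*sqrt(15)/42013733748 ≈ 0.00022498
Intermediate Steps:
j = sqrt(15) ≈ 3.8730
r(W, U) = (22 + W)*(34 + U)
E/(((3058 + r(j, 40))*(-3436 - 405))) = -4297*1/((-3436 - 405)*(3058 + (748 + 22*40 + 34*sqrt(15) + 40*sqrt(15)))) = -4297*(-1/(3841*(3058 + (748 + 880 + 34*sqrt(15) + 40*sqrt(15))))) = -4297*(-1/(3841*(3058 + (1628 + 74*sqrt(15))))) = -4297*(-1/(3841*(4686 + 74*sqrt(15)))) = -4297/(-17998926 - 284234*sqrt(15))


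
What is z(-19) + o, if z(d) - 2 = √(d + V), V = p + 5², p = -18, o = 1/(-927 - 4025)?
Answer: 9903/4952 + 2*I*√3 ≈ 1.9998 + 3.4641*I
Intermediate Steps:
o = -1/4952 (o = 1/(-4952) = -1/4952 ≈ -0.00020194)
V = 7 (V = -18 + 5² = -18 + 25 = 7)
z(d) = 2 + √(7 + d) (z(d) = 2 + √(d + 7) = 2 + √(7 + d))
z(-19) + o = (2 + √(7 - 19)) - 1/4952 = (2 + √(-12)) - 1/4952 = (2 + 2*I*√3) - 1/4952 = 9903/4952 + 2*I*√3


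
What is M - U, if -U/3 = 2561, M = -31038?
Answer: -23355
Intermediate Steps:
U = -7683 (U = -3*2561 = -7683)
M - U = -31038 - 1*(-7683) = -31038 + 7683 = -23355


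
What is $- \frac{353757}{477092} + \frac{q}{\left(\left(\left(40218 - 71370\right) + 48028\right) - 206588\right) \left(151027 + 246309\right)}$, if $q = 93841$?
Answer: $- \frac{6666509433740249}{8990728038782336} \approx -0.74149$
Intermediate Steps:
$- \frac{353757}{477092} + \frac{q}{\left(\left(\left(40218 - 71370\right) + 48028\right) - 206588\right) \left(151027 + 246309\right)} = - \frac{353757}{477092} + \frac{93841}{\left(\left(\left(40218 - 71370\right) + 48028\right) - 206588\right) \left(151027 + 246309\right)} = \left(-353757\right) \frac{1}{477092} + \frac{93841}{\left(\left(-31152 + 48028\right) - 206588\right) 397336} = - \frac{353757}{477092} + \frac{93841}{\left(16876 - 206588\right) 397336} = - \frac{353757}{477092} + \frac{93841}{\left(-189712\right) 397336} = - \frac{353757}{477092} + \frac{93841}{-75379407232} = - \frac{353757}{477092} + 93841 \left(- \frac{1}{75379407232}\right) = - \frac{353757}{477092} - \frac{93841}{75379407232} = - \frac{6666509433740249}{8990728038782336}$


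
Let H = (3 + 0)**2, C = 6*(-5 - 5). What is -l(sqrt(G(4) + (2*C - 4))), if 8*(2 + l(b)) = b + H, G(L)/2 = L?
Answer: 7/8 - I*sqrt(29)/4 ≈ 0.875 - 1.3463*I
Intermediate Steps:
C = -60 (C = 6*(-10) = -60)
H = 9 (H = 3**2 = 9)
G(L) = 2*L
l(b) = -7/8 + b/8 (l(b) = -2 + (b + 9)/8 = -2 + (9 + b)/8 = -2 + (9/8 + b/8) = -7/8 + b/8)
-l(sqrt(G(4) + (2*C - 4))) = -(-7/8 + sqrt(2*4 + (2*(-60) - 4))/8) = -(-7/8 + sqrt(8 + (-120 - 4))/8) = -(-7/8 + sqrt(8 - 124)/8) = -(-7/8 + sqrt(-116)/8) = -(-7/8 + (2*I*sqrt(29))/8) = -(-7/8 + I*sqrt(29)/4) = 7/8 - I*sqrt(29)/4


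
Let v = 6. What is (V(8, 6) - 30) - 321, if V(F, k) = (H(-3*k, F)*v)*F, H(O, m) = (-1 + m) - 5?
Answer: -255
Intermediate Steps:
H(O, m) = -6 + m
V(F, k) = F*(-36 + 6*F) (V(F, k) = ((-6 + F)*6)*F = (-36 + 6*F)*F = F*(-36 + 6*F))
(V(8, 6) - 30) - 321 = (6*8*(-6 + 8) - 30) - 321 = (6*8*2 - 30) - 321 = (96 - 30) - 321 = 66 - 321 = -255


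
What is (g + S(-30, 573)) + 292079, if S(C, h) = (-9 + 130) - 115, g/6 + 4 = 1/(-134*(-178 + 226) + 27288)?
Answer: 1015204037/3476 ≈ 2.9206e+5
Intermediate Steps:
g = -83423/3476 (g = -24 + 6/(-134*(-178 + 226) + 27288) = -24 + 6/(-134*48 + 27288) = -24 + 6/(-6432 + 27288) = -24 + 6/20856 = -24 + 6*(1/20856) = -24 + 1/3476 = -83423/3476 ≈ -24.000)
S(C, h) = 6 (S(C, h) = 121 - 115 = 6)
(g + S(-30, 573)) + 292079 = (-83423/3476 + 6) + 292079 = -62567/3476 + 292079 = 1015204037/3476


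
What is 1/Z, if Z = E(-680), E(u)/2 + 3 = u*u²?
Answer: -1/628864006 ≈ -1.5902e-9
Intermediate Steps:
E(u) = -6 + 2*u³ (E(u) = -6 + 2*(u*u²) = -6 + 2*u³)
Z = -628864006 (Z = -6 + 2*(-680)³ = -6 + 2*(-314432000) = -6 - 628864000 = -628864006)
1/Z = 1/(-628864006) = -1/628864006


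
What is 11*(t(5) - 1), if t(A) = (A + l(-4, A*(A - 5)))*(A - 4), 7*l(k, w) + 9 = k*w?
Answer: 209/7 ≈ 29.857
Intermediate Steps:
l(k, w) = -9/7 + k*w/7 (l(k, w) = -9/7 + (k*w)/7 = -9/7 + k*w/7)
t(A) = (-4 + A)*(-9/7 + A - 4*A*(-5 + A)/7) (t(A) = (A + (-9/7 + (⅐)*(-4)*(A*(A - 5))))*(A - 4) = (A + (-9/7 + (⅐)*(-4)*(A*(-5 + A))))*(-4 + A) = (A + (-9/7 - 4*A*(-5 + A)/7))*(-4 + A) = (-9/7 + A - 4*A*(-5 + A)/7)*(-4 + A) = (-4 + A)*(-9/7 + A - 4*A*(-5 + A)/7))
11*(t(5) - 1) = 11*((36/7 - 117/7*5 - 4/7*5³ + (43/7)*5²) - 1) = 11*((36/7 - 585/7 - 4/7*125 + (43/7)*25) - 1) = 11*((36/7 - 585/7 - 500/7 + 1075/7) - 1) = 11*(26/7 - 1) = 11*(19/7) = 209/7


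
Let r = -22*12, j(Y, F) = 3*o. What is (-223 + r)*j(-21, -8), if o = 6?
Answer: -8766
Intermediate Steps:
j(Y, F) = 18 (j(Y, F) = 3*6 = 18)
r = -264
(-223 + r)*j(-21, -8) = (-223 - 264)*18 = -487*18 = -8766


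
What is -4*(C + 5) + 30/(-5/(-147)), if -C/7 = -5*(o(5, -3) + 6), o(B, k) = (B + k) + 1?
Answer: -398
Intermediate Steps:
o(B, k) = 1 + B + k
C = 315 (C = -(-35)*((1 + 5 - 3) + 6) = -(-35)*(3 + 6) = -(-35)*9 = -7*(-45) = 315)
-4*(C + 5) + 30/(-5/(-147)) = -4*(315 + 5) + 30/(-5/(-147)) = -4*320 + 30/(-5*(-1/147)) = -1280 + 30/(5/147) = -1280 + (147/5)*30 = -1280 + 882 = -398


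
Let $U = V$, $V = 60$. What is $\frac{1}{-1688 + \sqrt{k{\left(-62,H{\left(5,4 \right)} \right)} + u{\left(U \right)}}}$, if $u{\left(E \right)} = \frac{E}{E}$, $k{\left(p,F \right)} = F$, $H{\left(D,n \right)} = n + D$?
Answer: $- \frac{844}{1424667} - \frac{\sqrt{10}}{2849334} \approx -0.00059353$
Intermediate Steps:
$H{\left(D,n \right)} = D + n$
$U = 60$
$u{\left(E \right)} = 1$
$\frac{1}{-1688 + \sqrt{k{\left(-62,H{\left(5,4 \right)} \right)} + u{\left(U \right)}}} = \frac{1}{-1688 + \sqrt{\left(5 + 4\right) + 1}} = \frac{1}{-1688 + \sqrt{9 + 1}} = \frac{1}{-1688 + \sqrt{10}}$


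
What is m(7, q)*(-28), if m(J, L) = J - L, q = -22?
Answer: -812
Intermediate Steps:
m(7, q)*(-28) = (7 - 1*(-22))*(-28) = (7 + 22)*(-28) = 29*(-28) = -812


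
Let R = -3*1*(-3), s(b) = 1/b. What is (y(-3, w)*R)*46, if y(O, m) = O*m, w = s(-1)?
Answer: 1242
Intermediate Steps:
w = -1 (w = 1/(-1) = -1)
R = 9 (R = -3*(-3) = 9)
(y(-3, w)*R)*46 = (-3*(-1)*9)*46 = (3*9)*46 = 27*46 = 1242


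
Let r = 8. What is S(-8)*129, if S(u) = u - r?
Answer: -2064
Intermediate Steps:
S(u) = -8 + u (S(u) = u - 1*8 = u - 8 = -8 + u)
S(-8)*129 = (-8 - 8)*129 = -16*129 = -2064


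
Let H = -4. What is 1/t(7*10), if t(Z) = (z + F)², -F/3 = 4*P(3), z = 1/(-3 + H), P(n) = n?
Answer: 49/64009 ≈ 0.00076552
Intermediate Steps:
z = -⅐ (z = 1/(-3 - 4) = 1/(-7) = -⅐ ≈ -0.14286)
F = -36 (F = -12*3 = -3*12 = -36)
t(Z) = 64009/49 (t(Z) = (-⅐ - 36)² = (-253/7)² = 64009/49)
1/t(7*10) = 1/(64009/49) = 49/64009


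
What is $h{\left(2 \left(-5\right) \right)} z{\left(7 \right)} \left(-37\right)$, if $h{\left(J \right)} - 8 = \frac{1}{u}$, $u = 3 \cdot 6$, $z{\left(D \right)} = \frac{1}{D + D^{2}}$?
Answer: $- \frac{5365}{1008} \approx -5.3224$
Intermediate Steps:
$u = 18$
$h{\left(J \right)} = \frac{145}{18}$ ($h{\left(J \right)} = 8 + \frac{1}{18} = \frac{145}{18}$)
$h{\left(2 \left(-5\right) \right)} z{\left(7 \right)} \left(-37\right) = \frac{145 \frac{1}{7 \left(1 + 7\right)}}{18} \left(-37\right) = \frac{145 \frac{1}{7 \cdot 8}}{18} \left(-37\right) = \frac{145 \cdot \frac{1}{7} \cdot \frac{1}{8}}{18} \left(-37\right) = \frac{145}{18} \cdot \frac{1}{56} \left(-37\right) = \frac{145}{1008} \left(-37\right) = - \frac{5365}{1008}$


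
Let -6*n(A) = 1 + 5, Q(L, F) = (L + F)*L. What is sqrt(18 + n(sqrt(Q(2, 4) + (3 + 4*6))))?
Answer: sqrt(17) ≈ 4.1231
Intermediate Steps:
Q(L, F) = L*(F + L) (Q(L, F) = (F + L)*L = L*(F + L))
n(A) = -1 (n(A) = -(1 + 5)/6 = -1/6*6 = -1)
sqrt(18 + n(sqrt(Q(2, 4) + (3 + 4*6)))) = sqrt(18 - 1) = sqrt(17)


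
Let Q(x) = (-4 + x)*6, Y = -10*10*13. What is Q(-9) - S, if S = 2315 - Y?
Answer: -3693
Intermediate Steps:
Y = -1300 (Y = -100*13 = -1300)
Q(x) = -24 + 6*x
S = 3615 (S = 2315 - 1*(-1300) = 2315 + 1300 = 3615)
Q(-9) - S = (-24 + 6*(-9)) - 1*3615 = (-24 - 54) - 3615 = -78 - 3615 = -3693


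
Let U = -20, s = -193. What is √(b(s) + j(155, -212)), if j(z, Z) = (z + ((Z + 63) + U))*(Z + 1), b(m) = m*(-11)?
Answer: √5077 ≈ 71.253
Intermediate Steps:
b(m) = -11*m
j(z, Z) = (1 + Z)*(43 + Z + z) (j(z, Z) = (z + ((Z + 63) - 20))*(Z + 1) = (z + ((63 + Z) - 20))*(1 + Z) = (z + (43 + Z))*(1 + Z) = (43 + Z + z)*(1 + Z) = (1 + Z)*(43 + Z + z))
√(b(s) + j(155, -212)) = √(-11*(-193) + (43 + 155 + (-212)² + 44*(-212) - 212*155)) = √(2123 + (43 + 155 + 44944 - 9328 - 32860)) = √(2123 + 2954) = √5077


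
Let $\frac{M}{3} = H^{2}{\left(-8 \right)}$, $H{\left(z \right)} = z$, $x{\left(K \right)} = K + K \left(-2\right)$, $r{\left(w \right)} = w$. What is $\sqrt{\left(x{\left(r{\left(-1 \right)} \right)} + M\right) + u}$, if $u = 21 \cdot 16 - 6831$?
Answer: $i \sqrt{6302} \approx 79.385 i$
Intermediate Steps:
$x{\left(K \right)} = - K$ ($x{\left(K \right)} = K - 2 K = - K$)
$M = 192$ ($M = 3 \left(-8\right)^{2} = 3 \cdot 64 = 192$)
$u = -6495$ ($u = 336 - 6831 = -6495$)
$\sqrt{\left(x{\left(r{\left(-1 \right)} \right)} + M\right) + u} = \sqrt{\left(\left(-1\right) \left(-1\right) + 192\right) - 6495} = \sqrt{\left(1 + 192\right) - 6495} = \sqrt{193 - 6495} = \sqrt{-6302} = i \sqrt{6302}$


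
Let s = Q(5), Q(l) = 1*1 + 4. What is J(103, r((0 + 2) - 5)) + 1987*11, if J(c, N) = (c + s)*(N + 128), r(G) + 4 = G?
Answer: 34925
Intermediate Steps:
Q(l) = 5 (Q(l) = 1 + 4 = 5)
r(G) = -4 + G
s = 5
J(c, N) = (5 + c)*(128 + N) (J(c, N) = (c + 5)*(N + 128) = (5 + c)*(128 + N))
J(103, r((0 + 2) - 5)) + 1987*11 = (640 + 5*(-4 + ((0 + 2) - 5)) + 128*103 + (-4 + ((0 + 2) - 5))*103) + 1987*11 = (640 + 5*(-4 + (2 - 5)) + 13184 + (-4 + (2 - 5))*103) + 21857 = (640 + 5*(-4 - 3) + 13184 + (-4 - 3)*103) + 21857 = (640 + 5*(-7) + 13184 - 7*103) + 21857 = (640 - 35 + 13184 - 721) + 21857 = 13068 + 21857 = 34925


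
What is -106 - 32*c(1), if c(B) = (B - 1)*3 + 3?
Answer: -202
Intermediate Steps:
c(B) = 3*B (c(B) = (-1 + B)*3 + 3 = (-3 + 3*B) + 3 = 3*B)
-106 - 32*c(1) = -106 - 96 = -202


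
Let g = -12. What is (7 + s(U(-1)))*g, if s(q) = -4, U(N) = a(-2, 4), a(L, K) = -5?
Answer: -36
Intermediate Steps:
U(N) = -5
(7 + s(U(-1)))*g = (7 - 4)*(-12) = 3*(-12) = -36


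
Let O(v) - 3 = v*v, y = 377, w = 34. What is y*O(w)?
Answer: 436943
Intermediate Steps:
O(v) = 3 + v**2 (O(v) = 3 + v*v = 3 + v**2)
y*O(w) = 377*(3 + 34**2) = 377*(3 + 1156) = 377*1159 = 436943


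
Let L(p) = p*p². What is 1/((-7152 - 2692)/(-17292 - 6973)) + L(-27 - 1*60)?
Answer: -281838229/428 ≈ -6.5850e+5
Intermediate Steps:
L(p) = p³
1/((-7152 - 2692)/(-17292 - 6973)) + L(-27 - 1*60) = 1/((-7152 - 2692)/(-17292 - 6973)) + (-27 - 1*60)³ = 1/(-9844/(-24265)) + (-27 - 60)³ = 1/(-9844*(-1/24265)) + (-87)³ = 1/(428/1055) - 658503 = 1055/428 - 658503 = -281838229/428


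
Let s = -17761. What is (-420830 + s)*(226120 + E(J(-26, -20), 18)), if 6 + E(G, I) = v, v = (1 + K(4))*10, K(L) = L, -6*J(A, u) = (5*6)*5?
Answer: -99193494924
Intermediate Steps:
J(A, u) = -25 (J(A, u) = -5*6*5/6 = -5*5 = -1/6*150 = -25)
v = 50 (v = (1 + 4)*10 = 5*10 = 50)
E(G, I) = 44 (E(G, I) = -6 + 50 = 44)
(-420830 + s)*(226120 + E(J(-26, -20), 18)) = (-420830 - 17761)*(226120 + 44) = -438591*226164 = -99193494924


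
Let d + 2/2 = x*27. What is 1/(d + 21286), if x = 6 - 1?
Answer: 1/21420 ≈ 4.6685e-5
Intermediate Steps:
x = 5
d = 134 (d = -1 + 5*27 = -1 + 135 = 134)
1/(d + 21286) = 1/(134 + 21286) = 1/21420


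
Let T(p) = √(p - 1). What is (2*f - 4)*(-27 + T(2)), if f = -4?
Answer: 312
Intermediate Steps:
T(p) = √(-1 + p)
(2*f - 4)*(-27 + T(2)) = (2*(-4) - 4)*(-27 + √(-1 + 2)) = (-8 - 4)*(-27 + √1) = -12*(-27 + 1) = -12*(-26) = 312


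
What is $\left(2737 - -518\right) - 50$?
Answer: $3205$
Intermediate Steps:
$\left(2737 - -518\right) - 50 = \left(2737 + 518\right) - 50 = 3255 - 50 = 3205$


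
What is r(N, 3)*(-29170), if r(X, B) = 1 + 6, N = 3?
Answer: -204190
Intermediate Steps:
r(X, B) = 7
r(N, 3)*(-29170) = 7*(-29170) = -204190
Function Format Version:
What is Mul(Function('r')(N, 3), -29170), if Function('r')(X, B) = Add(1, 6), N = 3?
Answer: -204190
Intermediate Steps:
Function('r')(X, B) = 7
Mul(Function('r')(N, 3), -29170) = Mul(7, -29170) = -204190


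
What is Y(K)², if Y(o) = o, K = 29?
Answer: 841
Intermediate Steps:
Y(K)² = 29² = 841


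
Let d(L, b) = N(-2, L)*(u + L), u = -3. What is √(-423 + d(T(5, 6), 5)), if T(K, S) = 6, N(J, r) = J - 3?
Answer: I*√438 ≈ 20.928*I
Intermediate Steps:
N(J, r) = -3 + J
d(L, b) = 15 - 5*L (d(L, b) = (-3 - 2)*(-3 + L) = -5*(-3 + L) = 15 - 5*L)
√(-423 + d(T(5, 6), 5)) = √(-423 + (15 - 5*6)) = √(-423 + (15 - 30)) = √(-423 - 15) = √(-438) = I*√438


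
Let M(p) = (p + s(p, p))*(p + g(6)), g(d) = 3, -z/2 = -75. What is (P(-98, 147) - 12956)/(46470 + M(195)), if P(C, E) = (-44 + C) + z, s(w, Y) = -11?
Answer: -2158/13817 ≈ -0.15618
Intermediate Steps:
z = 150 (z = -2*(-75) = 150)
P(C, E) = 106 + C (P(C, E) = (-44 + C) + 150 = 106 + C)
M(p) = (-11 + p)*(3 + p) (M(p) = (p - 11)*(p + 3) = (-11 + p)*(3 + p))
(P(-98, 147) - 12956)/(46470 + M(195)) = ((106 - 98) - 12956)/(46470 + (-33 + 195² - 8*195)) = (8 - 12956)/(46470 + (-33 + 38025 - 1560)) = -12948/(46470 + 36432) = -12948/82902 = -12948*1/82902 = -2158/13817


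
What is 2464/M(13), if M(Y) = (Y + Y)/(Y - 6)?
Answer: 8624/13 ≈ 663.38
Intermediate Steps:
M(Y) = 2*Y/(-6 + Y) (M(Y) = (2*Y)/(-6 + Y) = 2*Y/(-6 + Y))
2464/M(13) = 2464/((2*13/(-6 + 13))) = 2464/((2*13/7)) = 2464/((2*13*(1/7))) = 2464/(26/7) = 2464*(7/26) = 8624/13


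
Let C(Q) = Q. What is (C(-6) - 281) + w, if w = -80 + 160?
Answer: -207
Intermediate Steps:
w = 80
(C(-6) - 281) + w = (-6 - 281) + 80 = -287 + 80 = -207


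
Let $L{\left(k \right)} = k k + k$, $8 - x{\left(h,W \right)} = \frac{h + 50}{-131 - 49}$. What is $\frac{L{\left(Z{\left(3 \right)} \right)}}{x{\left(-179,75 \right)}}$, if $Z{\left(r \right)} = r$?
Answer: $\frac{720}{437} \approx 1.6476$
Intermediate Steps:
$x{\left(h,W \right)} = \frac{149}{18} + \frac{h}{180}$ ($x{\left(h,W \right)} = 8 - \frac{h + 50}{-131 - 49} = 8 - \frac{50 + h}{-180} = 8 - \left(50 + h\right) \left(- \frac{1}{180}\right) = 8 - \left(- \frac{5}{18} - \frac{h}{180}\right) = 8 + \left(\frac{5}{18} + \frac{h}{180}\right) = \frac{149}{18} + \frac{h}{180}$)
$L{\left(k \right)} = k + k^{2}$ ($L{\left(k \right)} = k^{2} + k = k + k^{2}$)
$\frac{L{\left(Z{\left(3 \right)} \right)}}{x{\left(-179,75 \right)}} = \frac{3 \left(1 + 3\right)}{\frac{149}{18} + \frac{1}{180} \left(-179\right)} = \frac{3 \cdot 4}{\frac{149}{18} - \frac{179}{180}} = \frac{12}{\frac{437}{60}} = 12 \cdot \frac{60}{437} = \frac{720}{437}$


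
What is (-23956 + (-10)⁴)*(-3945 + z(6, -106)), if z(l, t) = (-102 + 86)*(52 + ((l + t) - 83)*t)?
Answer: 4398163620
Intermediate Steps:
z(l, t) = -832 - 16*t*(-83 + l + t) (z(l, t) = -16*(52 + (-83 + l + t)*t) = -16*(52 + t*(-83 + l + t)) = -832 - 16*t*(-83 + l + t))
(-23956 + (-10)⁴)*(-3945 + z(6, -106)) = (-23956 + (-10)⁴)*(-3945 + (-832 - 16*(-106)² + 1328*(-106) - 16*6*(-106))) = (-23956 + 10000)*(-3945 + (-832 - 16*11236 - 140768 + 10176)) = -13956*(-3945 + (-832 - 179776 - 140768 + 10176)) = -13956*(-3945 - 311200) = -13956*(-315145) = 4398163620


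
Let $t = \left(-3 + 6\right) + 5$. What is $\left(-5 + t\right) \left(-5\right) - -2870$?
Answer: $2855$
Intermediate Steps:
$t = 8$ ($t = 3 + 5 = 8$)
$\left(-5 + t\right) \left(-5\right) - -2870 = \left(-5 + 8\right) \left(-5\right) - -2870 = 3 \left(-5\right) + 2870 = -15 + 2870 = 2855$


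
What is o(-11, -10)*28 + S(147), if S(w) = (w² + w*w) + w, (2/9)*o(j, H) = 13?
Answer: 45003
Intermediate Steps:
o(j, H) = 117/2 (o(j, H) = (9/2)*13 = 117/2)
S(w) = w + 2*w² (S(w) = (w² + w²) + w = 2*w² + w = w + 2*w²)
o(-11, -10)*28 + S(147) = (117/2)*28 + 147*(1 + 2*147) = 1638 + 147*(1 + 294) = 1638 + 147*295 = 1638 + 43365 = 45003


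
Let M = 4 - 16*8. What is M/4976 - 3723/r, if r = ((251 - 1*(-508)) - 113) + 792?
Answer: -2337995/894436 ≈ -2.6139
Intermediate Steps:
M = -124 (M = 4 - 128 = -124)
r = 1438 (r = ((251 + 508) - 113) + 792 = (759 - 113) + 792 = 646 + 792 = 1438)
M/4976 - 3723/r = -124/4976 - 3723/1438 = -124*1/4976 - 3723*1/1438 = -31/1244 - 3723/1438 = -2337995/894436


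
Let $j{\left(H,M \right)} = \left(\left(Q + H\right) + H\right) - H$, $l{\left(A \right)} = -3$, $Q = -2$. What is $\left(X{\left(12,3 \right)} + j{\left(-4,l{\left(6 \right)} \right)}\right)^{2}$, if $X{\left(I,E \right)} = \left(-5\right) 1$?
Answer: $121$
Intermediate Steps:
$X{\left(I,E \right)} = -5$
$j{\left(H,M \right)} = -2 + H$ ($j{\left(H,M \right)} = \left(\left(-2 + H\right) + H\right) - H = \left(-2 + 2 H\right) - H = -2 + H$)
$\left(X{\left(12,3 \right)} + j{\left(-4,l{\left(6 \right)} \right)}\right)^{2} = \left(-5 - 6\right)^{2} = \left(-11\right)^{2} = 121$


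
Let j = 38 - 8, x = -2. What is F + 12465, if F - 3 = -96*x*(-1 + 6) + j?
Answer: 13458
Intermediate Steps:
j = 30
F = 993 (F = 3 + (-(-192)*(-1 + 6) + 30) = 3 + (-(-192)*5 + 30) = 3 + (-96*(-10) + 30) = 3 + (960 + 30) = 3 + 990 = 993)
F + 12465 = 993 + 12465 = 13458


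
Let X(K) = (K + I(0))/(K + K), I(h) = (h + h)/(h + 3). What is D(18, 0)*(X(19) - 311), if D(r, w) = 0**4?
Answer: 0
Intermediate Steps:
D(r, w) = 0
I(h) = 2*h/(3 + h) (I(h) = (2*h)/(3 + h) = 2*h/(3 + h))
X(K) = 1/2 (X(K) = (K + 2*0/(3 + 0))/(K + K) = (K + 2*0/3)/((2*K)) = (K + 2*0*(1/3))*(1/(2*K)) = (K + 0)*(1/(2*K)) = K*(1/(2*K)) = 1/2)
D(18, 0)*(X(19) - 311) = 0*(1/2 - 311) = 0*(-621/2) = 0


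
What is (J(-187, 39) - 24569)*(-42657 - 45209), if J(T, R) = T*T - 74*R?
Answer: -660225124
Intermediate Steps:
J(T, R) = T**2 - 74*R
(J(-187, 39) - 24569)*(-42657 - 45209) = (((-187)**2 - 74*39) - 24569)*(-42657 - 45209) = ((34969 - 2886) - 24569)*(-87866) = (32083 - 24569)*(-87866) = 7514*(-87866) = -660225124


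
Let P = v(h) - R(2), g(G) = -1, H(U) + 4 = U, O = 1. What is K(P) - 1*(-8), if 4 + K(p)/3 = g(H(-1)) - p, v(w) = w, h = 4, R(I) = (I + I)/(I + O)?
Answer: -15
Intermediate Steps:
R(I) = 2*I/(1 + I) (R(I) = (I + I)/(I + 1) = (2*I)/(1 + I) = 2*I/(1 + I))
H(U) = -4 + U
P = 8/3 (P = 4 - 2*2/(1 + 2) = 4 - 2*2/3 = 4 - 1*4/3 = 4 - 4/3 = 8/3 ≈ 2.6667)
K(p) = -15 - 3*p (K(p) = -12 + 3*(-1 - p) = -12 + (-3 - 3*p) = -15 - 3*p)
K(P) - 1*(-8) = (-15 - 3*8/3) - 1*(-8) = (-15 - 8) + 8 = -23 + 8 = -15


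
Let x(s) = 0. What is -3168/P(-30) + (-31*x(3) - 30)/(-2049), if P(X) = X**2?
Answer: -59854/17075 ≈ -3.5054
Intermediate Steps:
-3168/P(-30) + (-31*x(3) - 30)/(-2049) = -3168/((-30)**2) + (-31*0 - 30)/(-2049) = -3168/900 + (0 - 30)*(-1/2049) = -3168*1/900 - 30*(-1/2049) = -88/25 + 10/683 = -59854/17075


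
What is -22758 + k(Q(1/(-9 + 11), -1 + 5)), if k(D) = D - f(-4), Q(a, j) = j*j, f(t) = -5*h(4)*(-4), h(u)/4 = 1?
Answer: -22822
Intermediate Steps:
h(u) = 4 (h(u) = 4*1 = 4)
f(t) = 80 (f(t) = -5*4*(-4) = -20*(-4) = 80)
Q(a, j) = j**2
k(D) = -80 + D (k(D) = D - 1*80 = D - 80 = -80 + D)
-22758 + k(Q(1/(-9 + 11), -1 + 5)) = -22758 + (-80 + (-1 + 5)**2) = -22758 + (-80 + 4**2) = -22758 + (-80 + 16) = -22758 - 64 = -22822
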